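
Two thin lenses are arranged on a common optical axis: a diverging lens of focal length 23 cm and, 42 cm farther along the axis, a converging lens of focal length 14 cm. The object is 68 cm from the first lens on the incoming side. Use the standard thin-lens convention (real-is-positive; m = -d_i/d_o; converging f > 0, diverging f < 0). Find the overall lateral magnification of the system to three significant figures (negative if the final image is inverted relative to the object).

-0.0783

First lens: d_i1 = 1/(1/(-23) - 1/68) = -17.187 cm.
m_1 = -(-17.187)/68 = 0.2527.
The intermediate image is virtual, 17.187 cm to the left of lens 1, so d_o2 = L - d_i1 = 42 - (-17.187) = 59.187 cm.
Second lens: d_i2 = 1/(1/14 - 1/(59.187)) = 18.338 cm.
m_2 = -(18.338)/(59.187) = -0.3098.
The system's lateral magnification is m_1 m_2 = (0.2527)(-0.3098) = -0.0783.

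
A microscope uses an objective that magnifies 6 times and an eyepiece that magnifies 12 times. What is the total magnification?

72

The overall magnification of a compound microscope is the product of the objective and eyepiece magnifications:
M = M_obj x M_eye = 6 x 12 = 72.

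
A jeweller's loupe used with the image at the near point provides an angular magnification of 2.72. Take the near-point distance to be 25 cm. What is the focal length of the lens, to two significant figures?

For the image at the near point, M = 1 + D/f.
f = D/(M - 1) = 25/(2.72 - 1) = 14.535 cm.

15 cm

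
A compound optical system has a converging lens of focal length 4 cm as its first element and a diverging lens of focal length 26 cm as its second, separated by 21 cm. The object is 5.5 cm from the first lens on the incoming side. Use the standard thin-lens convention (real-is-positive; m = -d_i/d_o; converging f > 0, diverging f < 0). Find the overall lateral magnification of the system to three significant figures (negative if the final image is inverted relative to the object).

Lens 1: 1/d_i1 = 1/f_1 - 1/d_o1 = 1/4 - 1/5.5 = 0.06818 cm^-1, so d_i1 = 14.667 cm.
m_1 = -(14.667)/5.5 = -2.6667.
The intermediate image is 14.667 cm to the right of lens 1, so d_o2 = L - d_i1 = 21 - 14.667 = 6.333 cm.
Lens 2: 1/d_i2 = 1/f_2 - 1/d_o2 = 1/(-26) - 1/(6.333) = -0.19636 cm^-1, so d_i2 = -5.093 cm.
m_2 = -(-5.093)/(6.333) = 0.8041.
Total m = m_1 x m_2 = (-2.6667)(0.8041) = -2.1443.

-2.14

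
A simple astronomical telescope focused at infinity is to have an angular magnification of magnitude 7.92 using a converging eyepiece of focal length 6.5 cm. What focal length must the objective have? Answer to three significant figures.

51.5 cm

|M| = f_obj/|f_eye|, so f_obj = |M| x |f_eye| = 7.92 x 6.5 = 51.480 cm.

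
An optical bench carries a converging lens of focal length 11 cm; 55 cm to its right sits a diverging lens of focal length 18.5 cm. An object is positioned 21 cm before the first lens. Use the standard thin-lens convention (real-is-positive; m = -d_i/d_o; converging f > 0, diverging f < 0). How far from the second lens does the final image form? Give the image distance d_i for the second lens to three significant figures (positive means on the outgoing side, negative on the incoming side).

Lens 1: 1/d_i1 = 1/f_1 - 1/d_o1 = 1/11 - 1/21 = 0.04329 cm^-1, so d_i1 = 23.100 cm.
The intermediate image is 23.100 cm to the right of lens 1, so d_o2 = L - d_i1 = 55 - 23.100 = 31.900 cm.
Lens 2: 1/d_i2 = 1/f_2 - 1/d_o2 = 1/(-18.5) - 1/(31.900) = -0.08540 cm^-1, so d_i2 = -11.709 cm.

-11.7 cm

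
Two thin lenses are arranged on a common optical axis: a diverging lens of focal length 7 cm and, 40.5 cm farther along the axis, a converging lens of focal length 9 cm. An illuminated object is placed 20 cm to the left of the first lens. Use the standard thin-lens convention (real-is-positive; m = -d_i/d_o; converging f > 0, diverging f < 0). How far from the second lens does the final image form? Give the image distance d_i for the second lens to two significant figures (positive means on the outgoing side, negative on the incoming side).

11 cm

First lens: d_i1 = 1/(1/(-7) - 1/20) = -5.185 cm.
With d_i1 < 0 the first image is virtual and lies on the object side; the object distance for lens 2 is d_o2 = 40.5 - (-5.185) = 45.685 cm.
Second lens: d_i2 = 1/(1/9 - 1/(45.685)) = 11.208 cm.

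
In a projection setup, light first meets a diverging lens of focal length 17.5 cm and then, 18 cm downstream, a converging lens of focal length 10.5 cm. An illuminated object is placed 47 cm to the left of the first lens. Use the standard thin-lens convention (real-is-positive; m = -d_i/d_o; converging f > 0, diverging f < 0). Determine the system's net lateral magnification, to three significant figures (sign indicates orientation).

Lens 1: 1/d_i1 = 1/f_1 - 1/d_o1 = 1/(-17.5) - 1/47 = -0.07842 cm^-1, so d_i1 = -12.752 cm.
m_1 = -(-12.752)/47 = 0.2713.
The intermediate image is virtual, 12.752 cm to the left of lens 1, so d_o2 = L - d_i1 = 18 - (-12.752) = 30.752 cm.
Lens 2: 1/d_i2 = 1/f_2 - 1/d_o2 = 1/10.5 - 1/(30.752) = 0.06272 cm^-1, so d_i2 = 15.944 cm.
m_2 = -(15.944)/(30.752) = -0.5185.
Total m = m_1 x m_2 = (0.2713)(-0.5185) = -0.1407.

-0.141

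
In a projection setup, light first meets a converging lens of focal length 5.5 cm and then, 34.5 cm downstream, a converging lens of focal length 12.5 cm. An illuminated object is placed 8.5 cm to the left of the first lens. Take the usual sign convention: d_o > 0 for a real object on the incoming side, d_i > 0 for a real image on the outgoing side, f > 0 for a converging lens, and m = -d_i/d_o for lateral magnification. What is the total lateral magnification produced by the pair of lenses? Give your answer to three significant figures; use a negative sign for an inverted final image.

Lens 1: 1/d_i1 = 1/f_1 - 1/d_o1 = 1/5.5 - 1/8.5 = 0.06417 cm^-1, so d_i1 = 15.583 cm.
m_1 = -(15.583)/8.5 = -1.8333.
Object distance for lens 2: d_o2 = 34.5 - 15.583 = 18.917 cm.
Lens 2: 1/d_i2 = 1/f_2 - 1/d_o2 = 1/12.5 - 1/(18.917) = 0.02714 cm^-1, so d_i2 = 36.851 cm.
m_2 = -(36.851)/(18.917) = -1.9481.
Total m = m_1 x m_2 = (-1.8333)(-1.9481) = 3.5714.

3.57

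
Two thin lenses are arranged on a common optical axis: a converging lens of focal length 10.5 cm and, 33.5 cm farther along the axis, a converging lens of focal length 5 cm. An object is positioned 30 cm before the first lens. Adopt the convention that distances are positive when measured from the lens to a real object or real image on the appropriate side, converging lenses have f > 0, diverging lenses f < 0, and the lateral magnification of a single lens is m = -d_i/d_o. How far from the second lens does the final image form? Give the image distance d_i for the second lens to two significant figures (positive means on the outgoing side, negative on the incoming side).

Applying the thin-lens equation to the first lens, 1/10.5 = 1/30 + 1/d_i1, which gives d_i1 = 16.154 cm.
That image sits 17.346 cm in front of the second lens, so d_o2 = 17.346 cm.
Applying the thin-lens equation again with f_2 = 5 cm and d_o2 = 17.346 cm gives d_i2 = 7.025 cm.

7.0 cm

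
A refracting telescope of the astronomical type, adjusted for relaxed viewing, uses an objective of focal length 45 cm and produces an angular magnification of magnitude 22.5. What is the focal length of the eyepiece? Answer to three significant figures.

|M| = f_obj/f_eye, so f_eye = f_obj/|M| = 45/22.5 = 2.000 cm.

2.00 cm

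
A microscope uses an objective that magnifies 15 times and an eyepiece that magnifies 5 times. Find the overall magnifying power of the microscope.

The overall magnification of a compound microscope is the product of the objective and eyepiece magnifications:
M = M_obj x M_eye = 15 x 5 = 75.

75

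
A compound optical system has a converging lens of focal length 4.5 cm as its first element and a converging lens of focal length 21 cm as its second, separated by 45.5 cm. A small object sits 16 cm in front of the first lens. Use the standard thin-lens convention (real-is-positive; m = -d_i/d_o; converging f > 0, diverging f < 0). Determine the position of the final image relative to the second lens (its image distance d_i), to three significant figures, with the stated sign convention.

Applying the thin-lens equation to the first lens, 1/4.5 = 1/16 + 1/d_i1, which gives d_i1 = 6.261 cm.
That image sits 39.239 cm in front of the second lens, so d_o2 = 39.239 cm.
Applying the thin-lens equation again with f_2 = 21 cm and d_o2 = 39.239 cm gives d_i2 = 45.179 cm.

45.2 cm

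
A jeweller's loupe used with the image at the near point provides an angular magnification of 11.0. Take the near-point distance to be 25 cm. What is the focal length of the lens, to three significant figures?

2.50 cm

For the image at the near point, M = 1 + D/f.
f = D/(M - 1) = 25/(11.0 - 1) = 2.500 cm.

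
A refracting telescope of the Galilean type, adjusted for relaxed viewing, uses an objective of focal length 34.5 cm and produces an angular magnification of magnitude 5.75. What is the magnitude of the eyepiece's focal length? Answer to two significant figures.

6.0 cm

|M| = f_obj/|f_eye|, so |f_eye| = f_obj/|M| = 34.5/5.75 = 6.000 cm.
(The eyepiece is diverging, so its signed focal length is -6.000 cm.)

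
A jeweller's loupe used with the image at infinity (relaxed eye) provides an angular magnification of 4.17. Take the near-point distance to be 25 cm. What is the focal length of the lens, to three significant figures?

For the image at infinity, M = D/f.
f = D/M = 25/4.17 = 5.995 cm.

6.00 cm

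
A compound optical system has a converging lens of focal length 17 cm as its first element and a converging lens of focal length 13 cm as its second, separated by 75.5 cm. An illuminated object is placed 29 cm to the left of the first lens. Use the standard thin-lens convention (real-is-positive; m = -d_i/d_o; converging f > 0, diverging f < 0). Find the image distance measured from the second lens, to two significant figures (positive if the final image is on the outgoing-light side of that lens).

21 cm

First lens: d_i1 = 1/(1/17 - 1/29) = 41.083 cm.
Object distance for lens 2: d_o2 = 75.5 - 41.083 = 34.417 cm.
Second lens: d_i2 = 1/(1/13 - 1/(34.417)) = 20.891 cm.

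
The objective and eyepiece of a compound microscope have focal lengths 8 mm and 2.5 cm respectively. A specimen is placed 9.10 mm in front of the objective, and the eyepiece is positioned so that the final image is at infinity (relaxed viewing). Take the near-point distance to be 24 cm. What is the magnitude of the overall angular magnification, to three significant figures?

Convert to cm: f_obj = 8 mm = 0.8 cm; d_o = 9.10 mm = 0.91 cm.
Objective: 1/d_i = 1/f_obj - 1/d_o = 1/0.8 - 1/0.91 = 0.15110 cm^-1, so d_i = 6.618 cm.
m_obj = -d_i/d_o = -6.618/0.91 = -7.273.
Eyepiece angular magnification (image at infinity): M_eye = D/f_e = 24/2.5 = 9.600.
Overall M = m_obj x M_eye = (-7.273)(9.600) = -69.82.
|M| = 69.82.

69.8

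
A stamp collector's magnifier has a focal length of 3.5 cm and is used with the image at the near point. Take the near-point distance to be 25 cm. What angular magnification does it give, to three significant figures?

M = 1 + D/f = 1 + 25/3.5 = 8.143.

8.14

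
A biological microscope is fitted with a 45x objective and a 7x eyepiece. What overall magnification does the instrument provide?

The overall magnification of a compound microscope is the product of the objective and eyepiece magnifications:
M = M_obj x M_eye = 45 x 7 = 315.

315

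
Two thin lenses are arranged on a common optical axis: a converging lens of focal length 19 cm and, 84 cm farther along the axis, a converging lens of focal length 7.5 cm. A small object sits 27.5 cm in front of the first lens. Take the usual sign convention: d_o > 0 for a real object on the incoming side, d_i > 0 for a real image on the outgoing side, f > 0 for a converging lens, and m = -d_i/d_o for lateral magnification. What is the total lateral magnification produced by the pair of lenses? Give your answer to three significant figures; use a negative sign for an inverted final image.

1.12

First lens: d_i1 = 1/(1/19 - 1/27.5) = 61.471 cm.
m_1 = -(61.471)/27.5 = -2.2353.
The intermediate image is 61.471 cm to the right of lens 1, so d_o2 = L - d_i1 = 84 - 61.471 = 22.529 cm.
Second lens: d_i2 = 1/(1/7.5 - 1/(22.529)) = 11.243 cm.
m_2 = -(11.243)/(22.529) = -0.4990.
Total m = m_1 x m_2 = (-2.2353)(-0.4990) = 1.1155.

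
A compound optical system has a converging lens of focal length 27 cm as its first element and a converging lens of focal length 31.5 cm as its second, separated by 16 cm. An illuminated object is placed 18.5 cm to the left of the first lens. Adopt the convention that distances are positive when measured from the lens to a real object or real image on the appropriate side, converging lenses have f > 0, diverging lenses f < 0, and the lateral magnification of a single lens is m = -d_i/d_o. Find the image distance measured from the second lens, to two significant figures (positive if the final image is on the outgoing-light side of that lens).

54 cm

Lens 1: 1/d_i1 = 1/f_1 - 1/d_o1 = 1/27 - 1/18.5 = -0.01702 cm^-1, so d_i1 = -58.765 cm.
The intermediate image is virtual, 58.765 cm to the left of lens 1, so d_o2 = L - d_i1 = 16 - (-58.765) = 74.765 cm.
Lens 2: 1/d_i2 = 1/f_2 - 1/d_o2 = 1/31.5 - 1/(74.765) = 0.01837 cm^-1, so d_i2 = 54.434 cm.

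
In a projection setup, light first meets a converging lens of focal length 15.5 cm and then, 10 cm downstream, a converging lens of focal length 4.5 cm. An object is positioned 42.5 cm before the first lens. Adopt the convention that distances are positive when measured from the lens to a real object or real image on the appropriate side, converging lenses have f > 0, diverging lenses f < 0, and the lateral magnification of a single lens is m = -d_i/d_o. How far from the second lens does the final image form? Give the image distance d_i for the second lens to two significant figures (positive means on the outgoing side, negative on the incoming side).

3.4 cm

Applying the thin-lens equation to the first lens, 1/15.5 = 1/42.5 + 1/d_i1, which gives d_i1 = 24.398 cm.
Since 24.398 cm > 10 cm, the first image lies past the second lens and serves as a virtual object: d_o2 = L - d_i1 = -14.398 cm.
Applying the thin-lens equation again with f_2 = 4.5 cm and d_o2 = -14.398 cm gives d_i2 = 3.428 cm.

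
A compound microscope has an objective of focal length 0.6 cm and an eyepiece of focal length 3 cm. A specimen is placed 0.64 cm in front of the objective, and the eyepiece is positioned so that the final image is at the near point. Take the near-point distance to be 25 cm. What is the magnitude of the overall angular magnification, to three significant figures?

140

Objective: 1/d_i = 1/f_obj - 1/d_o = 1/0.6 - 1/0.64 = 0.10417 cm^-1, so d_i = 9.600 cm.
m_obj = -d_i/d_o = -9.600/0.64 = -15.000.
Eyepiece angular magnification (image at near point): M_eye = 1 + D/f_e = 1 + 25/3 = 9.333.
Overall M = m_obj x M_eye = (-15.000)(9.333) = -140.00.
|M| = 140.00.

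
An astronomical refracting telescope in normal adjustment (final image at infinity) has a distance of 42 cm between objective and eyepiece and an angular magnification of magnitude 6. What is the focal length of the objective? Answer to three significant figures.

36.0 cm

In normal adjustment the tube length equals f_obj + f_eye and |M| = f_obj/f_eye.
So f_obj = 6 f_eye and 6 f_eye + f_eye = 42 cm, giving f_eye = 42/7 = 6.000 cm and f_obj = 36.000 cm.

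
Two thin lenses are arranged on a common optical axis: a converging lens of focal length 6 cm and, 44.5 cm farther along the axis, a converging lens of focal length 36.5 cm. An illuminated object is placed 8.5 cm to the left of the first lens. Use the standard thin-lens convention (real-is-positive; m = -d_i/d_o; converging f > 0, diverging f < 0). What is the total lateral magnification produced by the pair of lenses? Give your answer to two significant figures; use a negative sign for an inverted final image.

-7.1

Lens 1: 1/d_i1 = 1/f_1 - 1/d_o1 = 1/6 - 1/8.5 = 0.04902 cm^-1, so d_i1 = 20.400 cm.
m_1 = -(20.400)/8.5 = -2.4000.
That image sits 24.100 cm in front of the second lens, so d_o2 = 24.100 cm.
Lens 2: 1/d_i2 = 1/f_2 - 1/d_o2 = 1/36.5 - 1/(24.100) = -0.01410 cm^-1, so d_i2 = -70.940 cm.
m_2 = -(-70.940)/(24.100) = 2.9435.
Total m = m_1 x m_2 = (-2.4000)(2.9435) = -7.0645.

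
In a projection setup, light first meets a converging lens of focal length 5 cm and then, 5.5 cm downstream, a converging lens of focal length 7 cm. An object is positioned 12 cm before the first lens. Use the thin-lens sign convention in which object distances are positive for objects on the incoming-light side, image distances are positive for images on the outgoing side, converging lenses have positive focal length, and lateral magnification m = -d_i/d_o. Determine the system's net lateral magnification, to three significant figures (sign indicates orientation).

Lens 1: 1/d_i1 = 1/f_1 - 1/d_o1 = 1/5 - 1/12 = 0.11667 cm^-1, so d_i1 = 8.571 cm.
m_1 = -(8.571)/12 = -0.7143.
Since 8.571 cm > 5.5 cm, the first image lies past the second lens and serves as a virtual object: d_o2 = L - d_i1 = -3.071 cm.
Lens 2: 1/d_i2 = 1/f_2 - 1/d_o2 = 1/7 - 1/(-3.071) = 0.46844 cm^-1, so d_i2 = 2.135 cm.
m_2 = -(2.135)/(-3.071) = 0.6950.
The system's lateral magnification is m_1 m_2 = (-0.7143)(0.6950) = -0.4965.

-0.496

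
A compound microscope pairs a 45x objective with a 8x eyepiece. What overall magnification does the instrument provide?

The overall magnification of a compound microscope is the product of the objective and eyepiece magnifications:
M = M_obj x M_eye = 45 x 8 = 360.

360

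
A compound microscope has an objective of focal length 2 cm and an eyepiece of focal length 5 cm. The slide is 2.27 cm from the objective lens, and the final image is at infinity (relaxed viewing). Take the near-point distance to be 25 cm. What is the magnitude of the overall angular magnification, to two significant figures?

Objective: 1/d_i = 1/f_obj - 1/d_o = 1/2 - 1/2.27 = 0.05947 cm^-1, so d_i = 16.815 cm.
m_obj = -d_i/d_o = -16.815/2.27 = -7.407.
Eyepiece angular magnification (image at infinity): M_eye = D/f_e = 25/5 = 5.000.
Overall M = m_obj x M_eye = (-7.407)(5.000) = -37.04.
|M| = 37.04.

37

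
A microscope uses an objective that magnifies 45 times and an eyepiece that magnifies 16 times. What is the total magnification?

The overall magnification of a compound microscope is the product of the objective and eyepiece magnifications:
M = M_obj x M_eye = 45 x 16 = 720.

720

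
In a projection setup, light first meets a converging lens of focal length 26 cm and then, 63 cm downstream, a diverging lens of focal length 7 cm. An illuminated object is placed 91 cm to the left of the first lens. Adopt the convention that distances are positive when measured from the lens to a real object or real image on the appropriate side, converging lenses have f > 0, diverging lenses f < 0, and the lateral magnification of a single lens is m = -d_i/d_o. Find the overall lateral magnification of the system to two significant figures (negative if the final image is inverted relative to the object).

Applying the thin-lens equation to the first lens, 1/26 = 1/91 + 1/d_i1, which gives d_i1 = 36.400 cm.
Its lateral magnification is m_1 = -d_i1/d_o1 = -(36.400)/91 = -0.4000.
The intermediate image is 36.400 cm to the right of lens 1, so d_o2 = L - d_i1 = 63 - 36.400 = 26.600 cm.
Applying the thin-lens equation again with f_2 = -7 cm and d_o2 = 26.600 cm gives d_i2 = -5.542 cm.
m_2 = -(-5.542)/(26.600) = 0.2083.
Total m = m_1 x m_2 = (-0.4000)(0.2083) = -0.0833.

-0.083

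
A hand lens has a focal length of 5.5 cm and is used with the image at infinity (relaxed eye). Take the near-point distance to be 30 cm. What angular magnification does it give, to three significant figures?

5.45

M = D/f = 30/5.5 = 5.455.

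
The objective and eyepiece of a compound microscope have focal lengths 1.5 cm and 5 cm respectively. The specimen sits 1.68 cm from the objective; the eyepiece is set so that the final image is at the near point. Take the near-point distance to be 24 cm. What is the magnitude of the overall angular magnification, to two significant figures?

48

Objective: 1/d_i = 1/f_obj - 1/d_o = 1/1.5 - 1/1.68 = 0.07143 cm^-1, so d_i = 14.000 cm.
m_obj = -d_i/d_o = -14.000/1.68 = -8.333.
Eyepiece angular magnification (image at near point): M_eye = 1 + D/f_e = 1 + 24/5 = 5.800.
Overall M = m_obj x M_eye = (-8.333)(5.800) = -48.33.
|M| = 48.33.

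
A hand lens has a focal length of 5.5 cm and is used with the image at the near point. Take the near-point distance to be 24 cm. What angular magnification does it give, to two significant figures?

5.4

M = 1 + D/f = 1 + 24/5.5 = 5.364.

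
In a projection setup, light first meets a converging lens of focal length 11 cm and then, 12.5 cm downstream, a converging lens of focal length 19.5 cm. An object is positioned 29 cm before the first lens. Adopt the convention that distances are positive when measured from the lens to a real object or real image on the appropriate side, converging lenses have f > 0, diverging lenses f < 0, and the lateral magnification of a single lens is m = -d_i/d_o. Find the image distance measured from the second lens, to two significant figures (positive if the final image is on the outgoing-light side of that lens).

4.1 cm

Applying the thin-lens equation to the first lens, 1/11 = 1/29 + 1/d_i1, which gives d_i1 = 17.722 cm.
Since 17.722 cm > 12.5 cm, the first image lies past the second lens and serves as a virtual object: d_o2 = L - d_i1 = -5.222 cm.
Applying the thin-lens equation again with f_2 = 19.5 cm and d_o2 = -5.222 cm gives d_i2 = 4.119 cm.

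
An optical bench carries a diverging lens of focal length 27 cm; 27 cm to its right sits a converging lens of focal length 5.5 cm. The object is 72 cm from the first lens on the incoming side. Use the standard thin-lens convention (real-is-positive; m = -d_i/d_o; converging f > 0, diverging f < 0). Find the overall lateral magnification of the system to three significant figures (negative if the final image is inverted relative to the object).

First lens: d_i1 = 1/(1/(-27) - 1/72) = -19.636 cm.
m_1 = -(-19.636)/72 = 0.2727.
The intermediate image is virtual, 19.636 cm to the left of lens 1, so d_o2 = L - d_i1 = 27 - (-19.636) = 46.636 cm.
Second lens: d_i2 = 1/(1/5.5 - 1/(46.636)) = 6.235 cm.
m_2 = -(6.235)/(46.636) = -0.1337.
Total m = m_1 x m_2 = (0.2727)(-0.1337) = -0.0365.

-0.0365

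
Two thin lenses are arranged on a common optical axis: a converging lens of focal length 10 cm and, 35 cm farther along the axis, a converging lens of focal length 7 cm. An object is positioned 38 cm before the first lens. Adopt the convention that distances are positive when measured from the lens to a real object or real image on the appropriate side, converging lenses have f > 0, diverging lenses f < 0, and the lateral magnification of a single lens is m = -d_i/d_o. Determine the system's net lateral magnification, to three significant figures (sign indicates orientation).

First lens: d_i1 = 1/(1/10 - 1/38) = 13.571 cm.
m_1 = -(13.571)/38 = -0.3571.
The intermediate image is 13.571 cm to the right of lens 1, so d_o2 = L - d_i1 = 35 - 13.571 = 21.429 cm.
Second lens: d_i2 = 1/(1/7 - 1/(21.429)) = 10.396 cm.
m_2 = -(10.396)/(21.429) = -0.4851.
The system's lateral magnification is m_1 m_2 = (-0.3571)(-0.4851) = 0.1733.

0.173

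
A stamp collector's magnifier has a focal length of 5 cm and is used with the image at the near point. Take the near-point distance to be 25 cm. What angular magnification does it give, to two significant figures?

6.0

M = 1 + D/f = 1 + 25/5 = 6.000.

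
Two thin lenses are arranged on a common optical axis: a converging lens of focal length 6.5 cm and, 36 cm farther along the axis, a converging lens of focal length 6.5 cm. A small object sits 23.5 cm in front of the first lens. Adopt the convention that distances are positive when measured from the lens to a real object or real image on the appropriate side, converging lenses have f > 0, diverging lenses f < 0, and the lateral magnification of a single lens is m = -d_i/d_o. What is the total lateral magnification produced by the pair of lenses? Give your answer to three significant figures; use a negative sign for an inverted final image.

0.121

Lens 1: 1/d_i1 = 1/f_1 - 1/d_o1 = 1/6.5 - 1/23.5 = 0.11129 cm^-1, so d_i1 = 8.985 cm.
m_1 = -(8.985)/23.5 = -0.3824.
The intermediate image is 8.985 cm to the right of lens 1, so d_o2 = L - d_i1 = 36 - 8.985 = 27.015 cm.
Lens 2: 1/d_i2 = 1/f_2 - 1/d_o2 = 1/6.5 - 1/(27.015) = 0.11683 cm^-1, so d_i2 = 8.559 cm.
m_2 = -(8.559)/(27.015) = -0.3168.
Total m = m_1 x m_2 = (-0.3824)(-0.3168) = 0.1211.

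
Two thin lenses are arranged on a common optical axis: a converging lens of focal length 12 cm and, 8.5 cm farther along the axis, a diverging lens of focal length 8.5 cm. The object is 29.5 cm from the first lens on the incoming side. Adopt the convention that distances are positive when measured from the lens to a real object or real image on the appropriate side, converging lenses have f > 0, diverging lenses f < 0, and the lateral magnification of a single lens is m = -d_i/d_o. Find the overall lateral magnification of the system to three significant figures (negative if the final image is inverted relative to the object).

Applying the thin-lens equation to the first lens, 1/12 = 1/29.5 + 1/d_i1, which gives d_i1 = 20.229 cm.
Its lateral magnification is m_1 = -d_i1/d_o1 = -(20.229)/29.5 = -0.6857.
This image would form 20.229 cm past lens 1, i.e. 11.729 cm beyond lens 2, so it is a virtual object for lens 2: d_o2 = 8.5 - 20.229 = -11.729 cm.
Applying the thin-lens equation again with f_2 = -8.5 cm and d_o2 = -11.729 cm gives d_i2 = -30.878 cm.
m_2 = -(-30.878)/(-11.729) = -2.6327.
The system's lateral magnification is m_1 m_2 = (-0.6857)(-2.6327) = 1.8053.

1.81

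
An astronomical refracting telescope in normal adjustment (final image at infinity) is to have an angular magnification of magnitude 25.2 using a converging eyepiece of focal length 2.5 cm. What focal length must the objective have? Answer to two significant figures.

63 cm

|M| = f_obj/|f_eye|, so f_obj = |M| x |f_eye| = 25.2 x 2.5 = 63.000 cm.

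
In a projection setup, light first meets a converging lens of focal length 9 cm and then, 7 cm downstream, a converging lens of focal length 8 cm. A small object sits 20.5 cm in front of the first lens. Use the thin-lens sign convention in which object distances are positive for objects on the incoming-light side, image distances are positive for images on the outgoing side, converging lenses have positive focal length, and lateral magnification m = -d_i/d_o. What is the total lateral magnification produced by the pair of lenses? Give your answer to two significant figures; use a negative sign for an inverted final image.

-0.37

Applying the thin-lens equation to the first lens, 1/9 = 1/20.5 + 1/d_i1, which gives d_i1 = 16.043 cm.
Its lateral magnification is m_1 = -d_i1/d_o1 = -(16.043)/20.5 = -0.7826.
Since 16.043 cm > 7 cm, the first image lies past the second lens and serves as a virtual object: d_o2 = L - d_i1 = -9.043 cm.
Applying the thin-lens equation again with f_2 = 8 cm and d_o2 = -9.043 cm gives d_i2 = 4.245 cm.
m_2 = -(4.245)/(-9.043) = 0.4694.
Overall magnification: m = m_1 m_2 = -0.3673.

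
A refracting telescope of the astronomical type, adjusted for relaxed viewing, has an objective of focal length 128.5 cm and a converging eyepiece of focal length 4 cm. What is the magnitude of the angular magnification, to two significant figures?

|M| = f_obj/|f_eye| = 128.5/4 = 32.125.

32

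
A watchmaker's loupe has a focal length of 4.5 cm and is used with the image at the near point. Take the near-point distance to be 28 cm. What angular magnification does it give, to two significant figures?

7.2

M = 1 + D/f = 1 + 28/4.5 = 7.222.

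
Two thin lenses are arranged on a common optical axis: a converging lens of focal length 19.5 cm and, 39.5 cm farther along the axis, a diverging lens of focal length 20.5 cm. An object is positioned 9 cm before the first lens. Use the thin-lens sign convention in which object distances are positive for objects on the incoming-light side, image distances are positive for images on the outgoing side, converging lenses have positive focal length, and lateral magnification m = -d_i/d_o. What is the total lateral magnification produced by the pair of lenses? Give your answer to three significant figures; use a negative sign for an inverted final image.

First lens: d_i1 = 1/(1/19.5 - 1/9) = -16.714 cm.
m_1 = -(-16.714)/9 = 1.8571.
The intermediate image is virtual, 16.714 cm to the left of lens 1, so d_o2 = L - d_i1 = 39.5 - (-16.714) = 56.214 cm.
Second lens: d_i2 = 1/(1/(-20.5) - 1/(56.214)) = -15.022 cm.
m_2 = -(-15.022)/(56.214) = 0.2672.
Overall magnification: m = m_1 m_2 = 0.4963.

0.496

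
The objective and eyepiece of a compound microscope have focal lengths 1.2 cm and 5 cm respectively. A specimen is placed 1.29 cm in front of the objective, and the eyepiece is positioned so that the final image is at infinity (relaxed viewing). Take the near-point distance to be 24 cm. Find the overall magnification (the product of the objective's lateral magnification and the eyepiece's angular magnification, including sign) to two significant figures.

-64

Objective: 1/d_i = 1/f_obj - 1/d_o = 1/1.2 - 1/1.29 = 0.05814 cm^-1, so d_i = 17.200 cm.
m_obj = -d_i/d_o = -17.200/1.29 = -13.333.
Eyepiece angular magnification (image at infinity): M_eye = D/f_e = 24/5 = 4.800.
Overall M = m_obj x M_eye = (-13.333)(4.800) = -64.00.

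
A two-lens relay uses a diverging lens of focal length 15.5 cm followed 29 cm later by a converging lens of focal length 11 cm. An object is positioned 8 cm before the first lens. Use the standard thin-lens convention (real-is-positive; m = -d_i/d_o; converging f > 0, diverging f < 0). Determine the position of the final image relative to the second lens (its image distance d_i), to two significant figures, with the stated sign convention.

16 cm

Applying the thin-lens equation to the first lens, 1/(-15.5) = 1/8 + 1/d_i1, which gives d_i1 = -5.277 cm.
With d_i1 < 0 the first image is virtual and lies on the object side; the object distance for lens 2 is d_o2 = 29 - (-5.277) = 34.277 cm.
Applying the thin-lens equation again with f_2 = 11 cm and d_o2 = 34.277 cm gives d_i2 = 16.198 cm.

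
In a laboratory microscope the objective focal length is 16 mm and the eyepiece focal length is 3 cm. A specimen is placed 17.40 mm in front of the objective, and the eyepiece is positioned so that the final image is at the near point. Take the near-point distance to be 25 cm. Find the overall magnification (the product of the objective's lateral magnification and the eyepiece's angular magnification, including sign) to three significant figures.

Convert to cm: f_obj = 16 mm = 1.6 cm; d_o = 17.40 mm = 1.74 cm.
Objective: 1/d_i = 1/f_obj - 1/d_o = 1/1.6 - 1/1.74 = 0.05029 cm^-1, so d_i = 19.886 cm.
m_obj = -d_i/d_o = -19.886/1.74 = -11.429.
Eyepiece angular magnification (image at near point): M_eye = 1 + D/f_e = 1 + 25/3 = 9.333.
Overall M = m_obj x M_eye = (-11.429)(9.333) = -106.67.

-107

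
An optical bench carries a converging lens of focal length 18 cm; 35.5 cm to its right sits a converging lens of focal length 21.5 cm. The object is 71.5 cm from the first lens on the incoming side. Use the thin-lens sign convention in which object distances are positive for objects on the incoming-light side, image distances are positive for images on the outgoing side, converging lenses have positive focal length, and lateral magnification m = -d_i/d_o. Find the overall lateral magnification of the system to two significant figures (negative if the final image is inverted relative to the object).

Applying the thin-lens equation to the first lens, 1/18 = 1/71.5 + 1/d_i1, which gives d_i1 = 24.056 cm.
Its lateral magnification is m_1 = -d_i1/d_o1 = -(24.056)/71.5 = -0.3364.
The intermediate image is 24.056 cm to the right of lens 1, so d_o2 = L - d_i1 = 35.5 - 24.056 = 11.444 cm.
Applying the thin-lens equation again with f_2 = 21.5 cm and d_o2 = 11.444 cm gives d_i2 = -24.467 cm.
m_2 = -(-24.467)/(11.444) = 2.1380.
Overall magnification: m = m_1 m_2 = -0.7193.

-0.72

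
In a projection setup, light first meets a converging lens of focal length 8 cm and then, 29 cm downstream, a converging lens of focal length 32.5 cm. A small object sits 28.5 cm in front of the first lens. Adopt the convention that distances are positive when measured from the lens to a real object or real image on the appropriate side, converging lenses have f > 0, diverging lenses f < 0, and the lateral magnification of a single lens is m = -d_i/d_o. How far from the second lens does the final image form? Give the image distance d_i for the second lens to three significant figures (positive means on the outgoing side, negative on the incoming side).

Lens 1: 1/d_i1 = 1/f_1 - 1/d_o1 = 1/8 - 1/28.5 = 0.08991 cm^-1, so d_i1 = 11.122 cm.
That image sits 17.878 cm in front of the second lens, so d_o2 = 17.878 cm.
Lens 2: 1/d_i2 = 1/f_2 - 1/d_o2 = 1/32.5 - 1/(17.878) = -0.02517 cm^-1, so d_i2 = -39.737 cm.

-39.7 cm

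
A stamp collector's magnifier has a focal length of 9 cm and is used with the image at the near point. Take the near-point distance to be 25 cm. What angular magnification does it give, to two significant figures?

M = 1 + D/f = 1 + 25/9 = 3.778.

3.8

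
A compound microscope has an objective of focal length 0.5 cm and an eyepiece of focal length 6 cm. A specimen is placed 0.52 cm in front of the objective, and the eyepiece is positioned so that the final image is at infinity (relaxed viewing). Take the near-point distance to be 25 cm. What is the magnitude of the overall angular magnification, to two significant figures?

Objective: 1/d_i = 1/f_obj - 1/d_o = 1/0.5 - 1/0.52 = 0.07692 cm^-1, so d_i = 13.000 cm.
m_obj = -d_i/d_o = -13.000/0.52 = -25.000.
Eyepiece angular magnification (image at infinity): M_eye = D/f_e = 25/6 = 4.167.
Overall M = m_obj x M_eye = (-25.000)(4.167) = -104.17.
|M| = 104.17.

100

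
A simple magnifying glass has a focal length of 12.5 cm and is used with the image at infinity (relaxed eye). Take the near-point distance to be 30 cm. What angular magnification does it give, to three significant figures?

M = D/f = 30/12.5 = 2.400.

2.40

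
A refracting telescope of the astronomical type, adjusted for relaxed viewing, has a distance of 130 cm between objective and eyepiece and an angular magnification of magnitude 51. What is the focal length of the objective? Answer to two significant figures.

130 cm

In normal adjustment the tube length equals f_obj + f_eye and |M| = f_obj/f_eye.
So f_obj = 51 f_eye and 51 f_eye + f_eye = 130 cm, giving f_eye = 130/52 = 2.500 cm and f_obj = 127.500 cm.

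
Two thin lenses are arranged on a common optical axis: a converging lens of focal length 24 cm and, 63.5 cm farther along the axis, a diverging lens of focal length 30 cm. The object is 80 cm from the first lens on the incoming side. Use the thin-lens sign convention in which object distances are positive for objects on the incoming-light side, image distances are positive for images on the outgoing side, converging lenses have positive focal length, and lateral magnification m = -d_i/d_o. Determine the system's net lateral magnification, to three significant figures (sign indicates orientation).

Applying the thin-lens equation to the first lens, 1/24 = 1/80 + 1/d_i1, which gives d_i1 = 34.286 cm.
Its lateral magnification is m_1 = -d_i1/d_o1 = -(34.286)/80 = -0.4286.
Object distance for lens 2: d_o2 = 63.5 - 34.286 = 29.214 cm.
Applying the thin-lens equation again with f_2 = -30 cm and d_o2 = 29.214 cm gives d_i2 = -14.801 cm.
m_2 = -(-14.801)/(29.214) = 0.5066.
Overall magnification: m = m_1 m_2 = -0.2171.

-0.217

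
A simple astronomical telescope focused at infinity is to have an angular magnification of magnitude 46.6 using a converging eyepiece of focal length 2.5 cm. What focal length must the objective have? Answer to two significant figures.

120 cm

|M| = f_obj/|f_eye|, so f_obj = |M| x |f_eye| = 46.6 x 2.5 = 116.500 cm.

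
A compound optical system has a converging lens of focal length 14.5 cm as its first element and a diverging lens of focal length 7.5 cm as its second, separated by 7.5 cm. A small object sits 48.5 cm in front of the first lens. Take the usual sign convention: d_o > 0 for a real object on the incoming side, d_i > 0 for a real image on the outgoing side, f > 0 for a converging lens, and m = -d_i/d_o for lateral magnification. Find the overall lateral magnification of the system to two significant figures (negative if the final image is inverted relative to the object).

0.56

Applying the thin-lens equation to the first lens, 1/14.5 = 1/48.5 + 1/d_i1, which gives d_i1 = 20.684 cm.
Its lateral magnification is m_1 = -d_i1/d_o1 = -(20.684)/48.5 = -0.4265.
This image would form 20.684 cm past lens 1, i.e. 13.184 cm beyond lens 2, so it is a virtual object for lens 2: d_o2 = 7.5 - 20.684 = -13.184 cm.
Applying the thin-lens equation again with f_2 = -7.5 cm and d_o2 = -13.184 cm gives d_i2 = -17.397 cm.
m_2 = -(-17.397)/(-13.184) = -1.3195.
Total m = m_1 x m_2 = (-0.4265)(-1.3195) = 0.5627.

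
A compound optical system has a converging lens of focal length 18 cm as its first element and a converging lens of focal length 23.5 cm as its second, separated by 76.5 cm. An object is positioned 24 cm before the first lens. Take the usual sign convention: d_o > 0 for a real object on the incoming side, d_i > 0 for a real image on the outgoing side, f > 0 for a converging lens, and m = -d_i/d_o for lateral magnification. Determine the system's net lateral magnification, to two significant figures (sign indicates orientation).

-3.7

First lens: d_i1 = 1/(1/18 - 1/24) = 72.000 cm.
m_1 = -(72.000)/24 = -3.0000.
Object distance for lens 2: d_o2 = 76.5 - 72.000 = 4.500 cm.
Second lens: d_i2 = 1/(1/23.5 - 1/(4.500)) = -5.566 cm.
m_2 = -(-5.566)/(4.500) = 1.2368.
Overall magnification: m = m_1 m_2 = -3.7105.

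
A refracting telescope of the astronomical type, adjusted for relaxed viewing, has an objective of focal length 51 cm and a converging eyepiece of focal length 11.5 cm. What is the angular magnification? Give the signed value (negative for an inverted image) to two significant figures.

-4.4

M = -f_obj/f_eye = -51/(11.5) = -4.435.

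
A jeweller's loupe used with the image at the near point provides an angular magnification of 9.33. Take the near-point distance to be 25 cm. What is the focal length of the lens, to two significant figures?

3.0 cm

For the image at the near point, M = 1 + D/f.
f = D/(M - 1) = 25/(9.33 - 1) = 3.001 cm.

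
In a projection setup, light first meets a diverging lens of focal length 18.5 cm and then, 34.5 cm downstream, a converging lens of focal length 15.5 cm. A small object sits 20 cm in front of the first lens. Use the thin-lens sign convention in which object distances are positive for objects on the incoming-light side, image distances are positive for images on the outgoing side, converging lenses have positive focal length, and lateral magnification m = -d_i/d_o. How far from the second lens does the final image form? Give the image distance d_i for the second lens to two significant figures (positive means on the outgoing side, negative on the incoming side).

24 cm

Lens 1: 1/d_i1 = 1/f_1 - 1/d_o1 = 1/(-18.5) - 1/20 = -0.10405 cm^-1, so d_i1 = -9.610 cm.
With d_i1 < 0 the first image is virtual and lies on the object side; the object distance for lens 2 is d_o2 = 34.5 - (-9.610) = 44.110 cm.
Lens 2: 1/d_i2 = 1/f_2 - 1/d_o2 = 1/15.5 - 1/(44.110) = 0.04185 cm^-1, so d_i2 = 23.897 cm.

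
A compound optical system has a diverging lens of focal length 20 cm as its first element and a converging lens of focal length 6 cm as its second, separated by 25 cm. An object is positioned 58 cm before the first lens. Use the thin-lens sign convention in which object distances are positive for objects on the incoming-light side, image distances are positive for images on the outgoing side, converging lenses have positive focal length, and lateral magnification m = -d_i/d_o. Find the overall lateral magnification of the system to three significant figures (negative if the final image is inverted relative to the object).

Lens 1: 1/d_i1 = 1/f_1 - 1/d_o1 = 1/(-20) - 1/58 = -0.06724 cm^-1, so d_i1 = -14.872 cm.
m_1 = -(-14.872)/58 = 0.2564.
With d_i1 < 0 the first image is virtual and lies on the object side; the object distance for lens 2 is d_o2 = 25 - (-14.872) = 39.872 cm.
Lens 2: 1/d_i2 = 1/f_2 - 1/d_o2 = 1/6 - 1/(39.872) = 0.14159 cm^-1, so d_i2 = 7.063 cm.
m_2 = -(7.063)/(39.872) = -0.1771.
Overall magnification: m = m_1 m_2 = -0.0454.

-0.0454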